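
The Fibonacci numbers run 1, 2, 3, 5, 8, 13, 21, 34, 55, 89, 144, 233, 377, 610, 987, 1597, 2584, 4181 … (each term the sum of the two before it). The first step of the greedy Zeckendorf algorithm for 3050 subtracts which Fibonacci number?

2584 ≤ 3050 < 4181, so the largest Fibonacci number not exceeding 3050 is 2584.

2584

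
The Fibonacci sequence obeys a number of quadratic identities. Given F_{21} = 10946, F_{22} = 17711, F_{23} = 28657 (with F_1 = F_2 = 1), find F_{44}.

701408733

By the addition formula F_{m+n} = F_m F_{n+1} + F_{m−1} F_n with m=22, n=22: F_{44} = 17711·28657 + 10946·17711 = 507544127 + 193864606 = 701408733.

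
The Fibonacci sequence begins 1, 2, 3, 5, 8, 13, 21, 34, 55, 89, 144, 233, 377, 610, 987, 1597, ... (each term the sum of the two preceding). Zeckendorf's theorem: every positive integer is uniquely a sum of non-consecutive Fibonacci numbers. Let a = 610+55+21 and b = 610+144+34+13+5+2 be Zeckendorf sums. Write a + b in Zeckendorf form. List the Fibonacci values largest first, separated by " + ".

987 + 377 + 89 + 34 + 5 + 2

The two numbers are 686 and 808, so their sum is 1494.
1494 − 987 = 507
507 − 377 = 130
130 − 89 = 41
41 − 34 = 7
7 − 5 = 2
2 − 2 = 0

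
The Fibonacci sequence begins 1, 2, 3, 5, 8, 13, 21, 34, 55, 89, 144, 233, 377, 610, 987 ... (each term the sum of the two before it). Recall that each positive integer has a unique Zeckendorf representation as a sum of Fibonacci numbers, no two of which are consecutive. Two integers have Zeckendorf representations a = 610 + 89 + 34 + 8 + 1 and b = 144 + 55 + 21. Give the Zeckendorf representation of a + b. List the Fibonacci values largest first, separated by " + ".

610 + 233 + 89 + 21 + 8 + 1

The two numbers are 742 and 220, so their sum is 962.
subtract 610 from 962: 352 remains
subtract 233 from 352: 119 remains
subtract 89 from 119: 30 remains
subtract 21 from 30: 9 remains
subtract 8 from 9: 1 remains
subtract 1 from 1: 0 remains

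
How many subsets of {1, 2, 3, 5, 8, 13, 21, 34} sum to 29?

Each representation comes from the Zeckendorf form by replacing some F_k with F_{k−1} + F_{k−2} where possible.
29 = 21+8 = 21+5+3 = 21+5+2+1 = 13+8+5+3 = 13+8+5+2+1 — 5 representations.

5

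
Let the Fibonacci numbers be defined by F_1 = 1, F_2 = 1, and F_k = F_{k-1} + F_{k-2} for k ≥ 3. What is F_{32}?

2178309

Iterating the recurrence up to F_{27} = 196418 and F_{26} = 121393:
F_{28} = F_{27} + F_{26} = 196418 + 121393 = 317811
F_{29} = F_{28} + F_{27} = 317811 + 196418 = 514229
F_{30} = F_{29} + F_{28} = 514229 + 317811 = 832040
F_{31} = F_{30} + F_{29} = 832040 + 514229 = 1346269
F_{32} = F_{31} + F_{30} = 1346269 + 832040 = 2178309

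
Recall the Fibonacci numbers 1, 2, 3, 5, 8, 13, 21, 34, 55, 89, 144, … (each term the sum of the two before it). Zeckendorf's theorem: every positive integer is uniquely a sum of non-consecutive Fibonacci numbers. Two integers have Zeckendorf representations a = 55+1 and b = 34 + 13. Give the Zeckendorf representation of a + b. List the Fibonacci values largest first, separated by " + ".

89 + 13 + 1

The two numbers are 56 and 47, so their sum is 103.
Repeatedly subtract the largest Fibonacci number that fits:
89 ≤ 103 < 144, so take 89; remainder 14
13 ≤ 14 < 21, so take 13; remainder 1
1 ≤ 1 < 2, so take 1; remainder 0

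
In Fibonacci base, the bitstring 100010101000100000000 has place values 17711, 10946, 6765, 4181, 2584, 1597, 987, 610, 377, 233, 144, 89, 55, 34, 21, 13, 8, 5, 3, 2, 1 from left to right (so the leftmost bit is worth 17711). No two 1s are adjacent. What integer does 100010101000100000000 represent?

Summing the place values of the 1 bits: 17711 + 2584 + 987 + 377 + 55 = 21714.

21714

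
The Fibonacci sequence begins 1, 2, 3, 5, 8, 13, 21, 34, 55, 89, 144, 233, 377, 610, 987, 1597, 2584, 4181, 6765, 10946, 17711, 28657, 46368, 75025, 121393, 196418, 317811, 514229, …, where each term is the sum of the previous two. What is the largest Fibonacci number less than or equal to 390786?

317811

317811 ≤ 390786 < 514229, so the largest Fibonacci number not exceeding 390786 is 317811.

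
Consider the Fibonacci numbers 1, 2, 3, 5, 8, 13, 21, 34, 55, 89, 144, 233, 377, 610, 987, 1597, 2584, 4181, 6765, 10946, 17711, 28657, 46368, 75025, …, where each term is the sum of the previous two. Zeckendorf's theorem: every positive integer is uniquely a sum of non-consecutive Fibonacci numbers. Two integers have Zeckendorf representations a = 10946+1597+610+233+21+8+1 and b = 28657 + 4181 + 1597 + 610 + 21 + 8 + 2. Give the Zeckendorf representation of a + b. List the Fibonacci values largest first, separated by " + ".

46368 + 1597 + 377 + 144 + 5 + 1

The two numbers are 13416 and 35076, so their sum is 48492.
Greedily peel off the largest Fibonacci term at each step:
subtract 46368 from 48492: 2124 remains
subtract 1597 from 2124: 527 remains
subtract 377 from 527: 150 remains
subtract 144 from 150: 6 remains
subtract 5 from 6: 1 remains
subtract 1 from 1: 0 remains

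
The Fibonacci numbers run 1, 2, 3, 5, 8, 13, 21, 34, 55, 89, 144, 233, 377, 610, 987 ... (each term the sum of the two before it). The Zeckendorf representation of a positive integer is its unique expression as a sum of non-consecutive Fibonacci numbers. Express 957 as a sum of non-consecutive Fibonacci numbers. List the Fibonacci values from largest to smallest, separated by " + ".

610 + 233 + 89 + 21 + 3 + 1

Repeatedly subtract the largest Fibonacci number that fits:
610 ≤ 957 < 987, so take 610; remainder 347
233 ≤ 347 < 377, so take 233; remainder 114
89 ≤ 114 < 144, so take 89; remainder 25
21 ≤ 25 < 34, so take 21; remainder 4
3 ≤ 4 < 5, so take 3; remainder 1
1 ≤ 1 < 2, so take 1; remainder 0
So 957 = 610 + 233 + 89 + 21 + 3 + 1, with no two terms consecutive in the sequence.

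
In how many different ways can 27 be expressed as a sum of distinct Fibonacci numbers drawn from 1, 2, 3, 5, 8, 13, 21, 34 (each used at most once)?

Starting from the Zeckendorf form and repeatedly splitting a term F_k into F_{k−1} + F_{k−2} (when neither is already used) reaches every representation.
27 = 21+5+1 = 21+3+2+1 = 13+8+5+1 = … (1 more), for 4 in all.

4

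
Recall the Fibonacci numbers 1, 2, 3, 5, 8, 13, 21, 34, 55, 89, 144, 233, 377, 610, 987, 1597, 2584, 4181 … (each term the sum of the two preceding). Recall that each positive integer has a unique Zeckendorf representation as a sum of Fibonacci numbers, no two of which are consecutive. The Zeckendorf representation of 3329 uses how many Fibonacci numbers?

3329 − 2584 = 745
745 − 610 = 135
135 − 89 = 46
46 − 34 = 12
12 − 8 = 4
4 − 3 = 1
1 − 1 = 0
3329 = 2584 + 610 + 89 + 34 + 8 + 3 + 1, which has 7 terms.

7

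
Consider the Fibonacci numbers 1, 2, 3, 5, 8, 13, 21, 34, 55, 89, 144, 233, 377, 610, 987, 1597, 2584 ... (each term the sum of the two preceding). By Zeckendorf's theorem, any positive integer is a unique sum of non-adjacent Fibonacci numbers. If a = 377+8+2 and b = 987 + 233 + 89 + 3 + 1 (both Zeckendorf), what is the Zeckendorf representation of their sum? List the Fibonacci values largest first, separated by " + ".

1597 + 89 + 13 + 1

The two numbers are 387 and 1313, so their sum is 1700.
Greedily peel off the largest Fibonacci term at each step:
1597 ≤ 1700 < 2584, so take 1597; remainder 103
89 ≤ 103 < 144, so take 89; remainder 14
13 ≤ 14 < 21, so take 13; remainder 1
1 ≤ 1 < 2, so take 1; remainder 0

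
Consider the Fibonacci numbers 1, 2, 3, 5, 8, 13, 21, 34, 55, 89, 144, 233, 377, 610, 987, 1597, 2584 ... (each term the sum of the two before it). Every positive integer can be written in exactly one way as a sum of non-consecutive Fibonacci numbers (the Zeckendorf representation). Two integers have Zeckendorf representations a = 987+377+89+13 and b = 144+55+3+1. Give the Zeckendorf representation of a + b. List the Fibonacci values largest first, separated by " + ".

1597 + 55 + 13 + 3 + 1

The two numbers are 1466 and 203, so their sum is 1669.
1597 ≤ 1669 < 2584, so take 1597; remainder 72
55 ≤ 72 < 89, so take 55; remainder 17
13 ≤ 17 < 21, so take 13; remainder 4
3 ≤ 4 < 5, so take 3; remainder 1
1 ≤ 1 < 2, so take 1; remainder 0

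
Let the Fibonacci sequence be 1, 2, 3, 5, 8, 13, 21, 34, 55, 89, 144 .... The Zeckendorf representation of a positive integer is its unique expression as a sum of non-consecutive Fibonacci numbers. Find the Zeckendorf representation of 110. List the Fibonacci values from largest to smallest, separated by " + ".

Greedily peel off the largest Fibonacci term at each step:
subtract 89 from 110: 21 remains
subtract 21 from 21: 0 remains
So 110 = 89 + 21, with no two terms consecutive in the sequence.

89 + 21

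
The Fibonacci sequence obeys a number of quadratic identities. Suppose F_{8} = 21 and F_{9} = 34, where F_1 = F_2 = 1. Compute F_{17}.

By F_{2k+1} = F_k² + F_{k+1}²: F_{17} = 21² + 34² = 441 + 1156 = 1597.

1597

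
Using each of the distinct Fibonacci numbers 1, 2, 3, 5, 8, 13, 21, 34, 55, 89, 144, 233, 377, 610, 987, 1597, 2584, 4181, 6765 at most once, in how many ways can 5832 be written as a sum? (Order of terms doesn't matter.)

7

Starting from the Zeckendorf form and repeatedly splitting a term F_k into F_{k−1} + F_{k−2} (when neither is already used) reaches every representation.
5832 = 4181+1597+34+13+5+2 = 4181+987+610+34+13+5+2 = 4181+987+377+233+34+13+5+2 = 2584+1597+987+610+34+13+5+2 = … (3 more), for 7 in all.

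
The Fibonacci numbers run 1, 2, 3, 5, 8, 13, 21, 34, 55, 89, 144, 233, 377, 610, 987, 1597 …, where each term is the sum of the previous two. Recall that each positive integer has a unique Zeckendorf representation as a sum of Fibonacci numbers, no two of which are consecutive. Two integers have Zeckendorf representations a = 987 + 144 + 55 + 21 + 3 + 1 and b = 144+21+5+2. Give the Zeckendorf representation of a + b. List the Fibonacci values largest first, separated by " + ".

987 + 377 + 13 + 5 + 1

The two numbers are 1211 and 172, so their sum is 1383.
Repeatedly subtract the largest Fibonacci number that fits:
987 ≤ 1383 < 1597, so take 987; remainder 396
377 ≤ 396 < 610, so take 377; remainder 19
13 ≤ 19 < 21, so take 13; remainder 6
5 ≤ 6 < 8, so take 5; remainder 1
1 ≤ 1 < 2, so take 1; remainder 0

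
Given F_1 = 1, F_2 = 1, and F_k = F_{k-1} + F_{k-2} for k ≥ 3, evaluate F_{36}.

14930352

Iterating the recurrence up to F_{28} = 317811 and F_{27} = 196418:
F_{29} = F_{28} + F_{27} = 317811 + 196418 = 514229
F_{30} = F_{29} + F_{28} = 514229 + 317811 = 832040
F_{31} = F_{30} + F_{29} = 832040 + 514229 = 1346269
F_{32} = F_{31} + F_{30} = 1346269 + 832040 = 2178309
F_{33} = F_{32} + F_{31} = 2178309 + 1346269 = 3524578
F_{34} = F_{33} + F_{32} = 3524578 + 2178309 = 5702887
F_{35} = F_{34} + F_{33} = 5702887 + 3524578 = 9227465
F_{36} = F_{35} + F_{34} = 9227465 + 5702887 = 14930352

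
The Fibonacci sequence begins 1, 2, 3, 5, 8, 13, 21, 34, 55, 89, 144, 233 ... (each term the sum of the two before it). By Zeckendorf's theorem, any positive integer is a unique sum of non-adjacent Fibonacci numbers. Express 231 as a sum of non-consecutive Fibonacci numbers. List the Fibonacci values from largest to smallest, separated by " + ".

231: greatest Fibonacci not exceeding it is 144, leaving 87
87: greatest Fibonacci not exceeding it is 55, leaving 32
32: greatest Fibonacci not exceeding it is 21, leaving 11
11: greatest Fibonacci not exceeding it is 8, leaving 3
3: greatest Fibonacci not exceeding it is 3, leaving 0
So 231 = 144 + 55 + 21 + 8 + 3, with no two terms consecutive in the sequence.

144 + 55 + 21 + 8 + 3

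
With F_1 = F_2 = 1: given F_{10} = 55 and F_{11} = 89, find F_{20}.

By the doubling identity F_{2k} = F_k(2F_{k+1} − F_k): F_{20} = 55·(2·89 − 55) = 55·123 = 6765.

6765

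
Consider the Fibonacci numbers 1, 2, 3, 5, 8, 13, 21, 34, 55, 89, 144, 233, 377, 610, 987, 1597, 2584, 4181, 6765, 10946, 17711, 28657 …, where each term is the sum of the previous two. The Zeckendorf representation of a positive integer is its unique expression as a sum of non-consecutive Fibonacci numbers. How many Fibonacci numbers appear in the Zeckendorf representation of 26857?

Greedy algorithm:
17711 ≤ 26857 < 28657, so take 17711; remainder 9146
6765 ≤ 9146 < 10946, so take 6765; remainder 2381
1597 ≤ 2381 < 2584, so take 1597; remainder 784
610 ≤ 784 < 987, so take 610; remainder 174
144 ≤ 174 < 233, so take 144; remainder 30
21 ≤ 30 < 34, so take 21; remainder 9
8 ≤ 9 < 13, so take 8; remainder 1
1 ≤ 1 < 2, so take 1; remainder 0
26857 = 17711 + 6765 + 1597 + 610 + 144 + 21 + 8 + 1, which has 8 terms.

8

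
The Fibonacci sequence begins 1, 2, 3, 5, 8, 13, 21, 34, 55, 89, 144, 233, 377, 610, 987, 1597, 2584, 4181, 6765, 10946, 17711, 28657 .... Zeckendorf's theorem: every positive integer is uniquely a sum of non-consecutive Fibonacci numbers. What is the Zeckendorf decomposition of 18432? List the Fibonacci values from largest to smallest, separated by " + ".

17711 + 610 + 89 + 21 + 1

take 17711 (≤ 18432); 18432 − 17711 = 721
take 610 (≤ 721); 721 − 610 = 111
take 89 (≤ 111); 111 − 89 = 22
take 21 (≤ 22); 22 − 21 = 1
take 1 (≤ 1); 1 − 1 = 0
So 18432 = 17711 + 610 + 89 + 21 + 1, with no two terms consecutive in the sequence.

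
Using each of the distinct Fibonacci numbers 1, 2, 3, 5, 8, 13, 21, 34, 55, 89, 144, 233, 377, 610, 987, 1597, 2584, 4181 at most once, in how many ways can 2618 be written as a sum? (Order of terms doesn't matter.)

Starting from the Zeckendorf form and repeatedly splitting a term F_k into F_{k−1} + F_{k−2} (when neither is already used) reaches every representation.
2618 = 2584+34 = 2584+21+13 = 1597+987+34 = 2584+21+8+5 = … (16 more), for 20 in all.

20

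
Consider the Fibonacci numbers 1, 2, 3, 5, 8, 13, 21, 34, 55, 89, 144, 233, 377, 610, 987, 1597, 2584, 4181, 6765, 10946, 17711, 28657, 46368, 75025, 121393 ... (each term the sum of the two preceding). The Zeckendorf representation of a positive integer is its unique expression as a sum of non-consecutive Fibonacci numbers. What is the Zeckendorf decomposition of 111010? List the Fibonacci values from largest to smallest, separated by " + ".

75025 + 28657 + 6765 + 377 + 144 + 34 + 8

take 75025 (≤ 111010); 111010 − 75025 = 35985
take 28657 (≤ 35985); 35985 − 28657 = 7328
take 6765 (≤ 7328); 7328 − 6765 = 563
take 377 (≤ 563); 563 − 377 = 186
take 144 (≤ 186); 186 − 144 = 42
take 34 (≤ 42); 42 − 34 = 8
take 8 (≤ 8); 8 − 8 = 0
So 111010 = 75025 + 28657 + 6765 + 377 + 144 + 34 + 8, with no two terms consecutive in the sequence.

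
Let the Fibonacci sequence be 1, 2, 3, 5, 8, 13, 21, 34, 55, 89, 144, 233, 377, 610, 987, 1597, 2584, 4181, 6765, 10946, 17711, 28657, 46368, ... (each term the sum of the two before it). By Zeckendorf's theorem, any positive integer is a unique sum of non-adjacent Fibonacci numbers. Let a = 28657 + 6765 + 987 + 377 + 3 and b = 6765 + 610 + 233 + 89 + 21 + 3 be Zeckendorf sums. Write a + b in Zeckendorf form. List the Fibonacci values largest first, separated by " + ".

The two numbers are 36789 and 7721, so their sum is 44510.
Repeatedly subtract the largest Fibonacci number that fits:
44510 − 28657 = 15853
15853 − 10946 = 4907
4907 − 4181 = 726
726 − 610 = 116
116 − 89 = 27
27 − 21 = 6
6 − 5 = 1
1 − 1 = 0

28657 + 10946 + 4181 + 610 + 89 + 21 + 5 + 1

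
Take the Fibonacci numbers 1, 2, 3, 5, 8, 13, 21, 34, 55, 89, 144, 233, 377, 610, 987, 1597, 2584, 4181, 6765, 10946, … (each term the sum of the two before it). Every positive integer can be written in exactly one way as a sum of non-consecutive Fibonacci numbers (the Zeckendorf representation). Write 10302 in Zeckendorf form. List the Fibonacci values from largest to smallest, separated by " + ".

10302: greatest Fibonacci not exceeding it is 6765, leaving 3537
3537: greatest Fibonacci not exceeding it is 2584, leaving 953
953: greatest Fibonacci not exceeding it is 610, leaving 343
343: greatest Fibonacci not exceeding it is 233, leaving 110
110: greatest Fibonacci not exceeding it is 89, leaving 21
21: greatest Fibonacci not exceeding it is 21, leaving 0
So 10302 = 6765 + 2584 + 610 + 233 + 89 + 21, with no two terms consecutive in the sequence.

6765 + 2584 + 610 + 233 + 89 + 21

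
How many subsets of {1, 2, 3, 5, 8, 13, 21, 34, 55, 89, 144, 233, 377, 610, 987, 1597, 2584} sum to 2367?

36

2367 = 1597+610+144+13+3 = 1597+610+144+13+2+1 = 1597+610+144+8+5+3 = 1597+610+89+55+13+3 = … (32 more), for 36 in all.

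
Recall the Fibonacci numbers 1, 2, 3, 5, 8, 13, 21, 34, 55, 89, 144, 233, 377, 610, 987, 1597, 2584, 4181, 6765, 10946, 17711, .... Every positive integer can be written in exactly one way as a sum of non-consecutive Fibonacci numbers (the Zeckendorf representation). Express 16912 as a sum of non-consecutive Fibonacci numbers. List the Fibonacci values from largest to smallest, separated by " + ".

10946 + 4181 + 1597 + 144 + 34 + 8 + 2

Greedy algorithm:
largest Fibonacci ≤ 16912 is 10946; 16912 − 10946 = 5966
largest Fibonacci ≤ 5966 is 4181; 5966 − 4181 = 1785
largest Fibonacci ≤ 1785 is 1597; 1785 − 1597 = 188
largest Fibonacci ≤ 188 is 144; 188 − 144 = 44
largest Fibonacci ≤ 44 is 34; 44 − 34 = 10
largest Fibonacci ≤ 10 is 8; 10 − 8 = 2
largest Fibonacci ≤ 2 is 2; 2 − 2 = 0
So 16912 = 10946 + 4181 + 1597 + 144 + 34 + 8 + 2, with no two terms consecutive in the sequence.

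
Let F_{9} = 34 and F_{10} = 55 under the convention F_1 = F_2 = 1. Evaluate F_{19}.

4181

By F_{2k+1} = F_k² + F_{k+1}²: F_{19} = 34² + 55² = 1156 + 3025 = 4181.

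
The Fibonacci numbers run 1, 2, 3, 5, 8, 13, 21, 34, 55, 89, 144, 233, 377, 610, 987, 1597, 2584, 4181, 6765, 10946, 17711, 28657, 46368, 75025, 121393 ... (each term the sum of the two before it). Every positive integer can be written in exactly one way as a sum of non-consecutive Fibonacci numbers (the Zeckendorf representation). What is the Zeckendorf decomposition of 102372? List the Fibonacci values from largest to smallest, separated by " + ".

75025 + 17711 + 6765 + 2584 + 233 + 34 + 13 + 5 + 2

subtract 75025 from 102372: 27347 remains
subtract 17711 from 27347: 9636 remains
subtract 6765 from 9636: 2871 remains
subtract 2584 from 2871: 287 remains
subtract 233 from 287: 54 remains
subtract 34 from 54: 20 remains
subtract 13 from 20: 7 remains
subtract 5 from 7: 2 remains
subtract 2 from 2: 0 remains
So 102372 = 75025 + 17711 + 6765 + 2584 + 233 + 34 + 13 + 5 + 2, with no two terms consecutive in the sequence.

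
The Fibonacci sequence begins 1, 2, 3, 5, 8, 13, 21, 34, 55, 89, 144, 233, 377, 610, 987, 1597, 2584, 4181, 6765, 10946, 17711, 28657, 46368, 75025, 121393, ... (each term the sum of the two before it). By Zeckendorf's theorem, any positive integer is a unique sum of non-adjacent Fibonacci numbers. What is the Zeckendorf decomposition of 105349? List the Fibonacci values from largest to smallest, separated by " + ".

75025 + 28657 + 1597 + 55 + 13 + 2

largest Fibonacci ≤ 105349 is 75025; 105349 − 75025 = 30324
largest Fibonacci ≤ 30324 is 28657; 30324 − 28657 = 1667
largest Fibonacci ≤ 1667 is 1597; 1667 − 1597 = 70
largest Fibonacci ≤ 70 is 55; 70 − 55 = 15
largest Fibonacci ≤ 15 is 13; 15 − 13 = 2
largest Fibonacci ≤ 2 is 2; 2 − 2 = 0
So 105349 = 75025 + 28657 + 1597 + 55 + 13 + 2, with no two terms consecutive in the sequence.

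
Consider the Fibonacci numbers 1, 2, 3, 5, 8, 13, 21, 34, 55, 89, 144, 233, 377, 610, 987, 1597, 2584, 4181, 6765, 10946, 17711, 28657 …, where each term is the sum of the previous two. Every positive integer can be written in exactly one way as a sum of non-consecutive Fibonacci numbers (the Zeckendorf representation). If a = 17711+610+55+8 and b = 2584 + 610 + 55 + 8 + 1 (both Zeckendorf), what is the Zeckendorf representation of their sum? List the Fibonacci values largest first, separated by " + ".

17711 + 2584 + 987 + 233 + 89 + 34 + 3 + 1

The two numbers are 18384 and 3258, so their sum is 21642.
Greedily peel off the largest Fibonacci term at each step:
largest Fibonacci ≤ 21642 is 17711; 21642 − 17711 = 3931
largest Fibonacci ≤ 3931 is 2584; 3931 − 2584 = 1347
largest Fibonacci ≤ 1347 is 987; 1347 − 987 = 360
largest Fibonacci ≤ 360 is 233; 360 − 233 = 127
largest Fibonacci ≤ 127 is 89; 127 − 89 = 38
largest Fibonacci ≤ 38 is 34; 38 − 34 = 4
largest Fibonacci ≤ 4 is 3; 4 − 3 = 1
largest Fibonacci ≤ 1 is 1; 1 − 1 = 0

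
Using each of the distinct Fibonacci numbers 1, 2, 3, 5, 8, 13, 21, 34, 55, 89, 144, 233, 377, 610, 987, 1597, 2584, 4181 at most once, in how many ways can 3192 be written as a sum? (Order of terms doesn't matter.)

Starting from the Zeckendorf form and repeatedly splitting a term F_k into F_{k−1} + F_{k−2} (when neither is already used) reaches every representation.
3192 = 2584+377+144+55+21+8+3 = 2584+377+144+55+21+8+2+1 = 1597+987+377+144+55+21+8+3 = … (12 more), for 15 in all.

15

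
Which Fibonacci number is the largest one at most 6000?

4181

4181 ≤ 6000 < 6765, so the largest Fibonacci number not exceeding 6000 is 4181.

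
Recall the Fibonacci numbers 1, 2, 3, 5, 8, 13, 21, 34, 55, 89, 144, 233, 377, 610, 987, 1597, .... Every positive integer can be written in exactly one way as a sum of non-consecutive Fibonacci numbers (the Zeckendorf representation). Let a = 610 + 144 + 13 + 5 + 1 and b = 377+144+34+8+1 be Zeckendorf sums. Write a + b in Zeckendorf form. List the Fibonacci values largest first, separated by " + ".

The two numbers are 773 and 564, so their sum is 1337.
largest Fibonacci ≤ 1337 is 987; 1337 − 987 = 350
largest Fibonacci ≤ 350 is 233; 350 − 233 = 117
largest Fibonacci ≤ 117 is 89; 117 − 89 = 28
largest Fibonacci ≤ 28 is 21; 28 − 21 = 7
largest Fibonacci ≤ 7 is 5; 7 − 5 = 2
largest Fibonacci ≤ 2 is 2; 2 − 2 = 0

987 + 233 + 89 + 21 + 5 + 2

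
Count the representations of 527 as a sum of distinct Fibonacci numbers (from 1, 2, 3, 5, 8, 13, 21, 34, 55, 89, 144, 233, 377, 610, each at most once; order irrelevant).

14

Starting from the Zeckendorf form and repeatedly splitting a term F_k into F_{k−1} + F_{k−2} (when neither is already used) reaches every representation.
527 = 377+144+5+1 = 377+144+3+2+1 = 377+89+55+5+1 = … (11 more), for 14 in all.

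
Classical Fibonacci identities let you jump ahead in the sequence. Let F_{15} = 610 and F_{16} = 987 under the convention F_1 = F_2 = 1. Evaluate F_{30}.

By the doubling identity F_{2k} = F_k(2F_{k+1} − F_k): F_{30} = 610·(2·987 − 610) = 610·1364 = 832040.

832040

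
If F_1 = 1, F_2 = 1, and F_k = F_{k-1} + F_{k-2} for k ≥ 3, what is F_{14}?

Iterating the recurrence up to F_{10} = 55 and F_{9} = 34:
F_{11} = F_{10} + F_{9} = 55 + 34 = 89
F_{12} = F_{11} + F_{10} = 89 + 55 = 144
F_{13} = F_{12} + F_{11} = 144 + 89 = 233
F_{14} = F_{13} + F_{12} = 233 + 144 = 377

377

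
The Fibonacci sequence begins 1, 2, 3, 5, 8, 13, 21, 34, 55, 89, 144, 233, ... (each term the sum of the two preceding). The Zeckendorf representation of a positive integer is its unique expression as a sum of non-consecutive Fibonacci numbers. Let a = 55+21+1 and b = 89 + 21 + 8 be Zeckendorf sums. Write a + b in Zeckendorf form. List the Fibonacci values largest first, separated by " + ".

144 + 34 + 13 + 3 + 1

The two numbers are 77 and 118, so their sum is 195.
Greedy algorithm:
144 ≤ 195 < 233, so take 144; remainder 51
34 ≤ 51 < 55, so take 34; remainder 17
13 ≤ 17 < 21, so take 13; remainder 4
3 ≤ 4 < 5, so take 3; remainder 1
1 ≤ 1 < 2, so take 1; remainder 0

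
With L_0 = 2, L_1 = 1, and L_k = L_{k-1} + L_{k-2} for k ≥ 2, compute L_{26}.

Iterating the recurrence up to L_{21} = 24476 and L_{20} = 15127:
L_{22} = L_{21} + L_{20} = 24476 + 15127 = 39603
L_{23} = L_{22} + L_{21} = 39603 + 24476 = 64079
L_{24} = L_{23} + L_{22} = 64079 + 39603 = 103682
L_{25} = L_{24} + L_{23} = 103682 + 64079 = 167761
L_{26} = L_{25} + L_{24} = 167761 + 103682 = 271443

271443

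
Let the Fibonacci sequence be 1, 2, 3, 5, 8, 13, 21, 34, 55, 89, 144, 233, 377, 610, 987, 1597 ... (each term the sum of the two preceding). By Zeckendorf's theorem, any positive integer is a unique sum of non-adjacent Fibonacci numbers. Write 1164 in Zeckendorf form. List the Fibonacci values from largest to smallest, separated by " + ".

987 + 144 + 21 + 8 + 3 + 1

Greedy algorithm:
1164 − 987 = 177
177 − 144 = 33
33 − 21 = 12
12 − 8 = 4
4 − 3 = 1
1 − 1 = 0
So 1164 = 987 + 144 + 21 + 8 + 3 + 1, with no two terms consecutive in the sequence.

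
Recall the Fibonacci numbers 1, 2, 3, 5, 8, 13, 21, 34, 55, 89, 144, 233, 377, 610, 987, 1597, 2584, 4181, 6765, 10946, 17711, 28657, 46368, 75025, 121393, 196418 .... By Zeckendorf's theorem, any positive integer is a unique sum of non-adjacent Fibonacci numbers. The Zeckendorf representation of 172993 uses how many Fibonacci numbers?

172993 − 121393 = 51600
51600 − 46368 = 5232
5232 − 4181 = 1051
1051 − 987 = 64
64 − 55 = 9
9 − 8 = 1
1 − 1 = 0
172993 = 121393 + 46368 + 4181 + 987 + 55 + 8 + 1, which has 7 terms.

7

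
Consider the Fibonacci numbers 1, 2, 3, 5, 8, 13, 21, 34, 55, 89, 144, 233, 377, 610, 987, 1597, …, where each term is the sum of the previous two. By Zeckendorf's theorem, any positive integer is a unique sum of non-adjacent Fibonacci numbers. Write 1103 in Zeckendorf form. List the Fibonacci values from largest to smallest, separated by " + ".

987 + 89 + 21 + 5 + 1

Repeatedly subtract the largest Fibonacci number that fits:
take 987 (≤ 1103); 1103 − 987 = 116
take 89 (≤ 116); 116 − 89 = 27
take 21 (≤ 27); 27 − 21 = 6
take 5 (≤ 6); 6 − 5 = 1
take 1 (≤ 1); 1 − 1 = 0
So 1103 = 987 + 89 + 21 + 5 + 1, with no two terms consecutive in the sequence.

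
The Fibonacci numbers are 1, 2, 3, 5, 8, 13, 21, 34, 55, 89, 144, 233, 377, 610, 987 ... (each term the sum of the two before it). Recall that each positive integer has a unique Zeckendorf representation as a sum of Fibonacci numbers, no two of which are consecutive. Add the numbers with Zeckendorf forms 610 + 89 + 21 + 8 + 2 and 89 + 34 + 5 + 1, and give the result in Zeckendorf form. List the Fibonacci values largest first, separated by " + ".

610 + 233 + 13 + 3

The two numbers are 730 and 129, so their sum is 859.
Greedily peel off the largest Fibonacci term at each step:
859: greatest Fibonacci not exceeding it is 610, leaving 249
249: greatest Fibonacci not exceeding it is 233, leaving 16
16: greatest Fibonacci not exceeding it is 13, leaving 3
3: greatest Fibonacci not exceeding it is 3, leaving 0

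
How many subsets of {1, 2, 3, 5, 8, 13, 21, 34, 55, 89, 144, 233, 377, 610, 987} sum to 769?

Each representation comes from the Zeckendorf form by replacing some F_k with F_{k−1} + F_{k−2} where possible.
769 = 610+144+13+2 = 610+144+8+5+2 = 610+89+55+13+2 = 377+233+144+13+2 = 610+89+55+8+5+2 = … (7 more), for 12 in all.

12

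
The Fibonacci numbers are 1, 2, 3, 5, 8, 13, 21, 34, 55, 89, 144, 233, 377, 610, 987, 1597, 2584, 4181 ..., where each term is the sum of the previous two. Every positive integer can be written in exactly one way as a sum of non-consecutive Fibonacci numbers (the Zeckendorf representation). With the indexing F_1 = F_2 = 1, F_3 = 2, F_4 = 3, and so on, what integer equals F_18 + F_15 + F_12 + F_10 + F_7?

3406

F_18 + F_15 + F_12 + F_10 + F_7 = 2584 + 610 + 144 + 55 + 13 = 3406.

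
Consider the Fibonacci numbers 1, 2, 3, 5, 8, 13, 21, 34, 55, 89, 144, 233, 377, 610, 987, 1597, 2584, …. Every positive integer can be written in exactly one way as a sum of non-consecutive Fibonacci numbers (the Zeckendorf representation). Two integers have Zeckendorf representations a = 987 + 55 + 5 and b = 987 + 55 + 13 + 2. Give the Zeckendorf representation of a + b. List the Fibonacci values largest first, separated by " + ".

The two numbers are 1047 and 1057, so their sum is 2104.
largest Fibonacci ≤ 2104 is 1597; 2104 − 1597 = 507
largest Fibonacci ≤ 507 is 377; 507 − 377 = 130
largest Fibonacci ≤ 130 is 89; 130 − 89 = 41
largest Fibonacci ≤ 41 is 34; 41 − 34 = 7
largest Fibonacci ≤ 7 is 5; 7 − 5 = 2
largest Fibonacci ≤ 2 is 2; 2 − 2 = 0

1597 + 377 + 89 + 34 + 5 + 2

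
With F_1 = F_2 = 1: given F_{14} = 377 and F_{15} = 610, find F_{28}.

By the doubling identity F_{2k} = F_k(2F_{k+1} − F_k): F_{28} = 377·(2·610 − 377) = 377·843 = 317811.

317811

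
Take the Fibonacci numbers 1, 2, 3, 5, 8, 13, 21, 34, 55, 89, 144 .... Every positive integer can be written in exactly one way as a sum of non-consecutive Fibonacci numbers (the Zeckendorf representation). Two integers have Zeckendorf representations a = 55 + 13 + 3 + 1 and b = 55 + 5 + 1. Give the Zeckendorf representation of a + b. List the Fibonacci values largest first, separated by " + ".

The two numbers are 72 and 61, so their sum is 133.
take 89 (≤ 133); 133 − 89 = 44
take 34 (≤ 44); 44 − 34 = 10
take 8 (≤ 10); 10 − 8 = 2
take 2 (≤ 2); 2 − 2 = 0

89 + 34 + 8 + 2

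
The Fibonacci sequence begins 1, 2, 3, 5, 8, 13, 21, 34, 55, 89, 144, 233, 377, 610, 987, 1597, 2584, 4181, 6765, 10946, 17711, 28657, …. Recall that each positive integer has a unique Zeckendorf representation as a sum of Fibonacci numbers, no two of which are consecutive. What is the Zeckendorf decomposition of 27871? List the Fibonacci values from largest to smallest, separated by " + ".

27871 − 17711 = 10160
10160 − 6765 = 3395
3395 − 2584 = 811
811 − 610 = 201
201 − 144 = 57
57 − 55 = 2
2 − 2 = 0
So 27871 = 17711 + 6765 + 2584 + 610 + 144 + 55 + 2, with no two terms consecutive in the sequence.

17711 + 6765 + 2584 + 610 + 144 + 55 + 2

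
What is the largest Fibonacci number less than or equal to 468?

377 ≤ 468 < 610, so the largest Fibonacci number not exceeding 468 is 377.

377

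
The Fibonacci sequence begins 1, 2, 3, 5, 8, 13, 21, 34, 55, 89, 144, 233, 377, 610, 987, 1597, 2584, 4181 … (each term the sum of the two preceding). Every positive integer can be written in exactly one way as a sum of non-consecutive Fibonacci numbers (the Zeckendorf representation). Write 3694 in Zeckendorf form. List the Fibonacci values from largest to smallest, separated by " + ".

2584 + 987 + 89 + 34

Repeatedly subtract the largest Fibonacci number that fits:
largest Fibonacci ≤ 3694 is 2584; 3694 − 2584 = 1110
largest Fibonacci ≤ 1110 is 987; 1110 − 987 = 123
largest Fibonacci ≤ 123 is 89; 123 − 89 = 34
largest Fibonacci ≤ 34 is 34; 34 − 34 = 0
So 3694 = 2584 + 987 + 89 + 34, with no two terms consecutive in the sequence.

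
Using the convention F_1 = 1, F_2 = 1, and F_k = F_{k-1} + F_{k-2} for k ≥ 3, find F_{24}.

Iterating the recurrence up to F_{19} = 4181 and F_{18} = 2584:
F_{20} = F_{19} + F_{18} = 4181 + 2584 = 6765
F_{21} = F_{20} + F_{19} = 6765 + 4181 = 10946
F_{22} = F_{21} + F_{20} = 10946 + 6765 = 17711
F_{23} = F_{22} + F_{21} = 17711 + 10946 = 28657
F_{24} = F_{23} + F_{22} = 28657 + 17711 = 46368

46368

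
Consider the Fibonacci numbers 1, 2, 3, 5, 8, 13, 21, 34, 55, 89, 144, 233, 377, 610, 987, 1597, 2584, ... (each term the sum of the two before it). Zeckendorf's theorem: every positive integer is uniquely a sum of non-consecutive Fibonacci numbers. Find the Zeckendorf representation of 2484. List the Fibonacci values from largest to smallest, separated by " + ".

1597 + 610 + 233 + 34 + 8 + 2

Greedily peel off the largest Fibonacci term at each step:
take 1597 (≤ 2484); 2484 − 1597 = 887
take 610 (≤ 887); 887 − 610 = 277
take 233 (≤ 277); 277 − 233 = 44
take 34 (≤ 44); 44 − 34 = 10
take 8 (≤ 10); 10 − 8 = 2
take 2 (≤ 2); 2 − 2 = 0
So 2484 = 1597 + 610 + 233 + 34 + 8 + 2, with no two terms consecutive in the sequence.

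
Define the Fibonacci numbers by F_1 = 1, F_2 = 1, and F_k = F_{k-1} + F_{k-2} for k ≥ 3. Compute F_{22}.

17711

Iterating the recurrence up to F_{15} = 610 and F_{14} = 377:
F_{16} = F_{15} + F_{14} = 610 + 377 = 987
F_{17} = F_{16} + F_{15} = 987 + 610 = 1597
F_{18} = F_{17} + F_{16} = 1597 + 987 = 2584
F_{19} = F_{18} + F_{17} = 2584 + 1597 = 4181
F_{20} = F_{19} + F_{18} = 4181 + 2584 = 6765
F_{21} = F_{20} + F_{19} = 6765 + 4181 = 10946
F_{22} = F_{21} + F_{20} = 10946 + 6765 = 17711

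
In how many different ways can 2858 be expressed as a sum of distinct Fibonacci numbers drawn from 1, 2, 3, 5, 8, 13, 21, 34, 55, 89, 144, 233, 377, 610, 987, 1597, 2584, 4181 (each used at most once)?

15

2858 = 2584+233+34+5+2 = 2584+233+21+13+5+2 = 2584+144+89+34+5+2 = 1597+987+233+34+5+2 = … (11 more), for 15 in all.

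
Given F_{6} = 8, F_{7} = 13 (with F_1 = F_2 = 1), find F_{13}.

By the addition formula F_{m+n} = F_m F_{n+1} + F_{m−1} F_n with m=7, n=6: F_{13} = 13·13 + 8·8 = 169 + 64 = 233.

233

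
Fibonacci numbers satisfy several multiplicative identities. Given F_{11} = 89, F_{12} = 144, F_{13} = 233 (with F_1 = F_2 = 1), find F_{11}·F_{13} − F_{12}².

1

89·233 − 144² = 20737 − 20736 = 1. (Cassini's identity: F_{k−1}F_{k+1} − F_k² = (−1)^k.)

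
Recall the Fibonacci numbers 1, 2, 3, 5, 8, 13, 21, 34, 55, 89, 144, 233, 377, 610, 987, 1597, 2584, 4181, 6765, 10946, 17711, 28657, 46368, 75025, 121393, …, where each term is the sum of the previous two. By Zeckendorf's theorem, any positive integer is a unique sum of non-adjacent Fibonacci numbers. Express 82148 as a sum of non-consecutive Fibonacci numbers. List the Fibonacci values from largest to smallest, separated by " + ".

75025 + 6765 + 233 + 89 + 34 + 2

subtract 75025 from 82148: 7123 remains
subtract 6765 from 7123: 358 remains
subtract 233 from 358: 125 remains
subtract 89 from 125: 36 remains
subtract 34 from 36: 2 remains
subtract 2 from 2: 0 remains
So 82148 = 75025 + 6765 + 233 + 89 + 34 + 2, with no two terms consecutive in the sequence.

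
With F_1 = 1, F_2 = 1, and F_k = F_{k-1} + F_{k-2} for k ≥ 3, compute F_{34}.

5702887

Iterating the recurrence up to F_{29} = 514229 and F_{28} = 317811:
F_{30} = F_{29} + F_{28} = 514229 + 317811 = 832040
F_{31} = F_{30} + F_{29} = 832040 + 514229 = 1346269
F_{32} = F_{31} + F_{30} = 1346269 + 832040 = 2178309
F_{33} = F_{32} + F_{31} = 2178309 + 1346269 = 3524578
F_{34} = F_{33} + F_{32} = 3524578 + 2178309 = 5702887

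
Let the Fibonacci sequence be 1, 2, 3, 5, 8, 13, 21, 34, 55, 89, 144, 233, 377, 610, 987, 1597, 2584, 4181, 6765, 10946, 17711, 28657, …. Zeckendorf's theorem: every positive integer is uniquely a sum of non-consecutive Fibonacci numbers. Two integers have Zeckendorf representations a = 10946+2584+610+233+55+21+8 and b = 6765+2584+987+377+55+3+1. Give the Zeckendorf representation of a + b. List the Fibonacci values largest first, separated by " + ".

The two numbers are 14457 and 10772, so their sum is 25229.
largest Fibonacci ≤ 25229 is 17711; 25229 − 17711 = 7518
largest Fibonacci ≤ 7518 is 6765; 7518 − 6765 = 753
largest Fibonacci ≤ 753 is 610; 753 − 610 = 143
largest Fibonacci ≤ 143 is 89; 143 − 89 = 54
largest Fibonacci ≤ 54 is 34; 54 − 34 = 20
largest Fibonacci ≤ 20 is 13; 20 − 13 = 7
largest Fibonacci ≤ 7 is 5; 7 − 5 = 2
largest Fibonacci ≤ 2 is 2; 2 − 2 = 0

17711 + 6765 + 610 + 89 + 34 + 13 + 5 + 2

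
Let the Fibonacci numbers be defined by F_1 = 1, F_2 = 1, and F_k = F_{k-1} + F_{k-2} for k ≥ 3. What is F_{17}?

Iterating the recurrence up to F_{12} = 144 and F_{11} = 89:
F_{13} = F_{12} + F_{11} = 144 + 89 = 233
F_{14} = F_{13} + F_{12} = 233 + 144 = 377
F_{15} = F_{14} + F_{13} = 377 + 233 = 610
F_{16} = F_{15} + F_{14} = 610 + 377 = 987
F_{17} = F_{16} + F_{15} = 987 + 610 = 1597

1597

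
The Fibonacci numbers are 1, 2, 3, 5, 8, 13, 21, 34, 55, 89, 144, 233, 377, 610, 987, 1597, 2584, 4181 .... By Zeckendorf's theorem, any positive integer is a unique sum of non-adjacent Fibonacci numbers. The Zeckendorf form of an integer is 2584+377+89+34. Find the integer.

2584+377+89+34 = 3084.

3084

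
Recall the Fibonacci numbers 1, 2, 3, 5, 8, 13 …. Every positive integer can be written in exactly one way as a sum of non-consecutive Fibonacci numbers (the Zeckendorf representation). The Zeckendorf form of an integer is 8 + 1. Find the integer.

9

8 + 1 = 9.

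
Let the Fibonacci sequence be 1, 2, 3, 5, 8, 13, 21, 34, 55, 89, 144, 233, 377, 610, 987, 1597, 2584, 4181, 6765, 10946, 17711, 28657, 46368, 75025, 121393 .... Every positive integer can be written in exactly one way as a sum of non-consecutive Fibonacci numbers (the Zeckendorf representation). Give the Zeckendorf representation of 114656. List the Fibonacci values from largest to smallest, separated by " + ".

114656 − 75025 = 39631
39631 − 28657 = 10974
10974 − 10946 = 28
28 − 21 = 7
7 − 5 = 2
2 − 2 = 0
So 114656 = 75025 + 28657 + 10946 + 21 + 5 + 2, with no two terms consecutive in the sequence.

75025 + 28657 + 10946 + 21 + 5 + 2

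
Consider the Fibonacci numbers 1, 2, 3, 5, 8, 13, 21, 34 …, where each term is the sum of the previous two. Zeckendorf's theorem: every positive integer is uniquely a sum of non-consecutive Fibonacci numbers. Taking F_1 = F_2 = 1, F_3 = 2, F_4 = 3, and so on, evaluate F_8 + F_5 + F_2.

F_8 + F_5 + F_2 = 21 + 5 + 1 = 27.

27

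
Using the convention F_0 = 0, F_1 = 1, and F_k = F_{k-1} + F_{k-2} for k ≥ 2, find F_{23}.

28657

Iterating the recurrence up to F_{17} = 1597 and F_{16} = 987:
F_{18} = F_{17} + F_{16} = 1597 + 987 = 2584
F_{19} = F_{18} + F_{17} = 2584 + 1597 = 4181
F_{20} = F_{19} + F_{18} = 4181 + 2584 = 6765
F_{21} = F_{20} + F_{19} = 6765 + 4181 = 10946
F_{22} = F_{21} + F_{20} = 10946 + 6765 = 17711
F_{23} = F_{22} + F_{21} = 17711 + 10946 = 28657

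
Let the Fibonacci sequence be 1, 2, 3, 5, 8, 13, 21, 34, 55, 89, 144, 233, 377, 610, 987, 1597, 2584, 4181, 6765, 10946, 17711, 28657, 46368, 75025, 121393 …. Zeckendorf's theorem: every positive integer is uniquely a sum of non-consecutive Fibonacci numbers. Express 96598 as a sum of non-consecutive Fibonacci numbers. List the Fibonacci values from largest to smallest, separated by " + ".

75025 + 17711 + 2584 + 987 + 233 + 55 + 3

Greedy algorithm:
96598 − 75025 = 21573
21573 − 17711 = 3862
3862 − 2584 = 1278
1278 − 987 = 291
291 − 233 = 58
58 − 55 = 3
3 − 3 = 0
So 96598 = 75025 + 17711 + 2584 + 987 + 233 + 55 + 3, with no two terms consecutive in the sequence.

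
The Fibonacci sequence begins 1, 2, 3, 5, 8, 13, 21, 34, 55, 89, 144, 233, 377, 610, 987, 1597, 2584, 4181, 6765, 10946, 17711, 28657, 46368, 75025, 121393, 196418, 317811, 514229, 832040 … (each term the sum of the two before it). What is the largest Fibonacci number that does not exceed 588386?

514229

514229 ≤ 588386 < 832040, so the largest Fibonacci number not exceeding 588386 is 514229.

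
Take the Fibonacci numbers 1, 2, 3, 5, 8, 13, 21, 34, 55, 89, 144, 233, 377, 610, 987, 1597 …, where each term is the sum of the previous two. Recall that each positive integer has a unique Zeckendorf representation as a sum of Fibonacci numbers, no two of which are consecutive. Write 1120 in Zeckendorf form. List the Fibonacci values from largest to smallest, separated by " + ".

987 + 89 + 34 + 8 + 2

Greedy algorithm:
take 987 (≤ 1120); 1120 − 987 = 133
take 89 (≤ 133); 133 − 89 = 44
take 34 (≤ 44); 44 − 34 = 10
take 8 (≤ 10); 10 − 8 = 2
take 2 (≤ 2); 2 − 2 = 0
So 1120 = 987 + 89 + 34 + 8 + 2, with no two terms consecutive in the sequence.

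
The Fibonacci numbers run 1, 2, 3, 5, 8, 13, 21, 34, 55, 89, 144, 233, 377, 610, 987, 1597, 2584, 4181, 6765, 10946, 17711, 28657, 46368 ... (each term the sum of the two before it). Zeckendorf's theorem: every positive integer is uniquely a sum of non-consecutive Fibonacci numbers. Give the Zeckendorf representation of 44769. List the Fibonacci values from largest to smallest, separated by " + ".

28657 + 10946 + 4181 + 610 + 233 + 89 + 34 + 13 + 5 + 1

Greedy algorithm:
44769: greatest Fibonacci not exceeding it is 28657, leaving 16112
16112: greatest Fibonacci not exceeding it is 10946, leaving 5166
5166: greatest Fibonacci not exceeding it is 4181, leaving 985
985: greatest Fibonacci not exceeding it is 610, leaving 375
375: greatest Fibonacci not exceeding it is 233, leaving 142
142: greatest Fibonacci not exceeding it is 89, leaving 53
53: greatest Fibonacci not exceeding it is 34, leaving 19
19: greatest Fibonacci not exceeding it is 13, leaving 6
6: greatest Fibonacci not exceeding it is 5, leaving 1
1: greatest Fibonacci not exceeding it is 1, leaving 0
So 44769 = 28657 + 10946 + 4181 + 610 + 233 + 89 + 34 + 13 + 5 + 1, with no two terms consecutive in the sequence.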